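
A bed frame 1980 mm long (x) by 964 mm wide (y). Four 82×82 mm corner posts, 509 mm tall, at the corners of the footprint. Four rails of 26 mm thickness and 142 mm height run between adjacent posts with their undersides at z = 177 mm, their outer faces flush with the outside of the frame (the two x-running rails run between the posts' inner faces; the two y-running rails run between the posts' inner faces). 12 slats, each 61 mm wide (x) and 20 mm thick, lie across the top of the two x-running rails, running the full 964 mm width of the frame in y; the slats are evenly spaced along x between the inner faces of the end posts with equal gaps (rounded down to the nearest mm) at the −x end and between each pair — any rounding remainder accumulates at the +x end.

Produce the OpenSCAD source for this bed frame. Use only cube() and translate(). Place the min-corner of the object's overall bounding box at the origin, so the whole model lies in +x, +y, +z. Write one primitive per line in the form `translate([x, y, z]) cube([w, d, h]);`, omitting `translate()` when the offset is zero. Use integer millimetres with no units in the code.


cube([82, 82, 509]);
translate([0, 882, 0]) cube([82, 82, 509]);
translate([1898, 0, 0]) cube([82, 82, 509]);
translate([1898, 882, 0]) cube([82, 82, 509]);
translate([82, 0, 177]) cube([1816, 26, 142]);
translate([82, 938, 177]) cube([1816, 26, 142]);
translate([0, 82, 177]) cube([26, 800, 142]);
translate([1954, 82, 177]) cube([26, 800, 142]);
translate([165, 0, 319]) cube([61, 964, 20]);
translate([309, 0, 319]) cube([61, 964, 20]);
translate([453, 0, 319]) cube([61, 964, 20]);
translate([597, 0, 319]) cube([61, 964, 20]);
translate([741, 0, 319]) cube([61, 964, 20]);
translate([885, 0, 319]) cube([61, 964, 20]);
translate([1029, 0, 319]) cube([61, 964, 20]);
translate([1173, 0, 319]) cube([61, 964, 20]);
translate([1317, 0, 319]) cube([61, 964, 20]);
translate([1461, 0, 319]) cube([61, 964, 20]);
translate([1605, 0, 319]) cube([61, 964, 20]);
translate([1749, 0, 319]) cube([61, 964, 20]);


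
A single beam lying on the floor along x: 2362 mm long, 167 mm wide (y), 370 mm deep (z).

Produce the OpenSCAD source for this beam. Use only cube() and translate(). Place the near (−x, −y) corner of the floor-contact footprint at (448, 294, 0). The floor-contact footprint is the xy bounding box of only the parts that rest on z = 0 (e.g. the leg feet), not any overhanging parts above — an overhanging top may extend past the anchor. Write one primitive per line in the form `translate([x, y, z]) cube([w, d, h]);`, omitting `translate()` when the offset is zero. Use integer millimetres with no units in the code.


translate([448, 294, 0]) cube([2362, 167, 370]);


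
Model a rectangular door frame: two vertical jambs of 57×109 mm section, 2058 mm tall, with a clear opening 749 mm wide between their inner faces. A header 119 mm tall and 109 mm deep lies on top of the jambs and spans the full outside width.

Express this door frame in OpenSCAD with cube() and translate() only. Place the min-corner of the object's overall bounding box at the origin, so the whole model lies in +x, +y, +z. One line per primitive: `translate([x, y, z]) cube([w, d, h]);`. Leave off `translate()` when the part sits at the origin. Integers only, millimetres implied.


cube([57, 109, 2058]);
translate([806, 0, 0]) cube([57, 109, 2058]);
translate([0, 0, 2058]) cube([863, 109, 119]);


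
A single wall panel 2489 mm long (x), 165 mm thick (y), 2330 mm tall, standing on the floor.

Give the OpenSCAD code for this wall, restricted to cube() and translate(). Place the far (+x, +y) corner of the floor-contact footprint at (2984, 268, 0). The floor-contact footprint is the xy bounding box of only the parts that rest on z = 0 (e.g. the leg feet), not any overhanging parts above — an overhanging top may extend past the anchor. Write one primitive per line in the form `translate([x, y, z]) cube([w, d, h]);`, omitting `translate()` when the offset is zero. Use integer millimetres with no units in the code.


translate([495, 103, 0]) cube([2489, 165, 2330]);


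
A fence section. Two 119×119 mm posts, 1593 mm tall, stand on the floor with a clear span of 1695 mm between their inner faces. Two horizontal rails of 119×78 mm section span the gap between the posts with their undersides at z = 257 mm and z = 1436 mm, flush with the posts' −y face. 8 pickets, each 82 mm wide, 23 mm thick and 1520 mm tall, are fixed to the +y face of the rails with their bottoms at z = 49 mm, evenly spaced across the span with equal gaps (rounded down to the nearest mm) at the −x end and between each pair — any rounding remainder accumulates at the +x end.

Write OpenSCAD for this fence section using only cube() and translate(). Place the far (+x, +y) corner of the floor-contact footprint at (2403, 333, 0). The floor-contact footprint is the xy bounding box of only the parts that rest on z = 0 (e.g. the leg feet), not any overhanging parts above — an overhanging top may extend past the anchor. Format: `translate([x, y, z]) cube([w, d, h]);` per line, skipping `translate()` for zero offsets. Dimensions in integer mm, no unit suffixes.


translate([470, 214, 0]) cube([119, 119, 1593]);
translate([2284, 214, 0]) cube([119, 119, 1593]);
translate([589, 214, 257]) cube([1695, 119, 78]);
translate([589, 214, 1436]) cube([1695, 119, 78]);
translate([704, 333, 49]) cube([82, 23, 1520]);
translate([901, 333, 49]) cube([82, 23, 1520]);
translate([1098, 333, 49]) cube([82, 23, 1520]);
translate([1295, 333, 49]) cube([82, 23, 1520]);
translate([1492, 333, 49]) cube([82, 23, 1520]);
translate([1689, 333, 49]) cube([82, 23, 1520]);
translate([1886, 333, 49]) cube([82, 23, 1520]);
translate([2083, 333, 49]) cube([82, 23, 1520]);


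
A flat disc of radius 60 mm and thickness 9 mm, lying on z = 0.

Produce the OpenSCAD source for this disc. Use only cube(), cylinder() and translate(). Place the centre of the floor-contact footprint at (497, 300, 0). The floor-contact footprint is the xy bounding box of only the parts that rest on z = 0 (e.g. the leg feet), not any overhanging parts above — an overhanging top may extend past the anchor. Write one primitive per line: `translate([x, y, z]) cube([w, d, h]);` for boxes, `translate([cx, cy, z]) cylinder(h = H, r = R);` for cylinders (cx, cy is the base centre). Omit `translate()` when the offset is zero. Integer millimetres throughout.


translate([497, 300, 0]) cylinder(h = 9, r = 60);


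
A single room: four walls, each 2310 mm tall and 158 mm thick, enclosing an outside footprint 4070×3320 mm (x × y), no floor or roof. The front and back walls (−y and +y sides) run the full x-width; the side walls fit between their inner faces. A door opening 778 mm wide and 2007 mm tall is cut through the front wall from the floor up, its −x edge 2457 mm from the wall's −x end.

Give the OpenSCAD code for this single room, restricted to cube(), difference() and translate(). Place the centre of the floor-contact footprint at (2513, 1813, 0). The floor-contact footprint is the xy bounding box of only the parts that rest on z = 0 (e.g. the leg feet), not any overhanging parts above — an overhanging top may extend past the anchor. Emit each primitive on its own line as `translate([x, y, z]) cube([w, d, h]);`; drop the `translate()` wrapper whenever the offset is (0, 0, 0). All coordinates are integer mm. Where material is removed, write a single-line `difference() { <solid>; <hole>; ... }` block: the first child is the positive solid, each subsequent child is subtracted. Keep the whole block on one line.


difference() { translate([478, 153, 0]) cube([4070, 158, 2310]); translate([2935, 153, 0]) cube([778, 158, 2007]); }
translate([478, 3315, 0]) cube([4070, 158, 2310]);
translate([478, 311, 0]) cube([158, 3004, 2310]);
translate([4390, 311, 0]) cube([158, 3004, 2310]);


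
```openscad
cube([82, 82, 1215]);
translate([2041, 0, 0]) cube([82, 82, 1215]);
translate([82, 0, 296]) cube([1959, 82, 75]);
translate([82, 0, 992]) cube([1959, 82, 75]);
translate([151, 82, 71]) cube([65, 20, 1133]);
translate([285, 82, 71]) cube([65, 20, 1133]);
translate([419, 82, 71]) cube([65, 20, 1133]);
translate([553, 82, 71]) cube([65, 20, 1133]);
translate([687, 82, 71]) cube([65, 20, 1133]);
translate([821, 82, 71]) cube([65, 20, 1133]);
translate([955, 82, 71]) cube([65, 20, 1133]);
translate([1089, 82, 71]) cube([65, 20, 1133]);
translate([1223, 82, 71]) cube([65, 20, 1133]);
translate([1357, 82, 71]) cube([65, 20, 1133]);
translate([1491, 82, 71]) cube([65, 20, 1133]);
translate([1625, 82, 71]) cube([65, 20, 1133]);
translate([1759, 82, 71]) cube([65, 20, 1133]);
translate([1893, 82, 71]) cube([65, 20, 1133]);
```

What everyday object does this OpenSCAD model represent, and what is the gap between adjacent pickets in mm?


A fence section. The picket gap is 69 mm.

Two posts, two rails, 14 pickets — a fence section. Span 1959 mm holds 14 pickets of 65 mm with 15 equal gaps: ⌊(1959 − 14·65) / 15⌋ = 69 mm.


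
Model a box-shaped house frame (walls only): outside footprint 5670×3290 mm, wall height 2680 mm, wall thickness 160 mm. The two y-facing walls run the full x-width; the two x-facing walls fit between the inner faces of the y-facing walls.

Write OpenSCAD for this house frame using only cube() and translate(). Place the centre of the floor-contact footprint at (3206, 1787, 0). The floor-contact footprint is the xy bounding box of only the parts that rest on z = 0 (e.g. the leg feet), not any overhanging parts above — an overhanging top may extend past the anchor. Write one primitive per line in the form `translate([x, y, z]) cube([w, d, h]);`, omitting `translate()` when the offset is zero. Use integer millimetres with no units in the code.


translate([371, 142, 0]) cube([5670, 160, 2680]);
translate([371, 3272, 0]) cube([5670, 160, 2680]);
translate([371, 302, 0]) cube([160, 2970, 2680]);
translate([5881, 302, 0]) cube([160, 2970, 2680]);


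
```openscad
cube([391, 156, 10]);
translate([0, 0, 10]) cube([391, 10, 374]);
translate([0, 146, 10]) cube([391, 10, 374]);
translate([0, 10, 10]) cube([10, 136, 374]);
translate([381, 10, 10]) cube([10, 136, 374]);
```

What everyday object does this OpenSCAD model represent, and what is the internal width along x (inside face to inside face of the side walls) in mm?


An open box. The internal width is 371 mm.

A 391×156 base slab with four walls standing on it — an open box. The base is 391 mm wide and the walls are 10 mm thick, so the internal width is 391 − 2 × 10 = 371 mm.


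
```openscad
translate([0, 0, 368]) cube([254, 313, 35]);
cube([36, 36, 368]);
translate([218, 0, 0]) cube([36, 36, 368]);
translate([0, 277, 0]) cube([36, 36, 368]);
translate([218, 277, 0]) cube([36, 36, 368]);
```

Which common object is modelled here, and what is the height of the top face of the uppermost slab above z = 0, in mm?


A stool. The seat height is 403 mm.

A 254×313×35 slab at z = 368 on four corner posts — a stool. The seat top is 368 + 35 = 403 mm.


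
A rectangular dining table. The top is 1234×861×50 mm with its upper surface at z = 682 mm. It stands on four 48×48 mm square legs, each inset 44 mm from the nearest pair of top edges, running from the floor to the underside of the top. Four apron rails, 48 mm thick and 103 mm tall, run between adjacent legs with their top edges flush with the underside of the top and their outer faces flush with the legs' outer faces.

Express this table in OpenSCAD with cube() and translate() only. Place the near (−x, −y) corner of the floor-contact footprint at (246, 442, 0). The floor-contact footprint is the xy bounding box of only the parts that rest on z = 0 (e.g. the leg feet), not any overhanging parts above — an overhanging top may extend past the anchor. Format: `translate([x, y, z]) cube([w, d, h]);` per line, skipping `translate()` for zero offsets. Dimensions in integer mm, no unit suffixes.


translate([202, 398, 632]) cube([1234, 861, 50]);
translate([246, 442, 0]) cube([48, 48, 632]);
translate([1344, 442, 0]) cube([48, 48, 632]);
translate([246, 1167, 0]) cube([48, 48, 632]);
translate([1344, 1167, 0]) cube([48, 48, 632]);
translate([294, 442, 529]) cube([1050, 48, 103]);
translate([294, 1167, 529]) cube([1050, 48, 103]);
translate([246, 490, 529]) cube([48, 677, 103]);
translate([1344, 490, 529]) cube([48, 677, 103]);


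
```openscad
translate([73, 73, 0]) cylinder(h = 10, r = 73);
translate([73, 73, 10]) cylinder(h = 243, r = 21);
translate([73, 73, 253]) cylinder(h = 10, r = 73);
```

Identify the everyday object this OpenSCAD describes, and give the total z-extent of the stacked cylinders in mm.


A spool. The overall height is 263 mm.

Three coaxial cylinders, large–small–large — a spool. Two 10 mm flanges and a 243 mm core give 10 + 243 + 10 = 263 mm.


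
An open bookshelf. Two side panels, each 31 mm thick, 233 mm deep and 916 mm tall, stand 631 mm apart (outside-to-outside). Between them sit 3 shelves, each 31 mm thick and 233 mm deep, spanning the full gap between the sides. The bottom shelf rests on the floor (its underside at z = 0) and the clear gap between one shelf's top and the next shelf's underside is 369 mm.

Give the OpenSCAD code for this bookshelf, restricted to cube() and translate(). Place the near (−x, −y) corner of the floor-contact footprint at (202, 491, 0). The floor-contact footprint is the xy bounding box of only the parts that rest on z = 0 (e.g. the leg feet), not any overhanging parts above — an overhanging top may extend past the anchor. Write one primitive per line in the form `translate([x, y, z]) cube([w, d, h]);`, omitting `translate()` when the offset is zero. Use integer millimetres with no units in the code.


translate([202, 491, 0]) cube([31, 233, 916]);
translate([802, 491, 0]) cube([31, 233, 916]);
translate([233, 491, 0]) cube([569, 233, 31]);
translate([233, 491, 400]) cube([569, 233, 31]);
translate([233, 491, 800]) cube([569, 233, 31]);


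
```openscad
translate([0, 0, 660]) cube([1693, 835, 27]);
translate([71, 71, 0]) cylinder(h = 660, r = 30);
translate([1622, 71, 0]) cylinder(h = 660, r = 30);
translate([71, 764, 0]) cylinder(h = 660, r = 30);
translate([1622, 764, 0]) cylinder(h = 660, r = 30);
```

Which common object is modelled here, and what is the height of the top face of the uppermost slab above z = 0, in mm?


A table. The table height is 687 mm.

A 1693×835×27 slab sits at z = 660 on four Ø60 mm round legs — a table. The top surface is at 660 + 27 = 687 mm.


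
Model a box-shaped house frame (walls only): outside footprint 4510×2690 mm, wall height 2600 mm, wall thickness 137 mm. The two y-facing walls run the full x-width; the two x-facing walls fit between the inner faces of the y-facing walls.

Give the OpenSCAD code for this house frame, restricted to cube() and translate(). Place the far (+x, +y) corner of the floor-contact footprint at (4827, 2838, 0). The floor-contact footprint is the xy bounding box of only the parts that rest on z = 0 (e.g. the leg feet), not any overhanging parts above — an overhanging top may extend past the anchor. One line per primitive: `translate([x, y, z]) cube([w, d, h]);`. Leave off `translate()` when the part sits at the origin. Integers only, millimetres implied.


translate([317, 148, 0]) cube([4510, 137, 2600]);
translate([317, 2701, 0]) cube([4510, 137, 2600]);
translate([317, 285, 0]) cube([137, 2416, 2600]);
translate([4690, 285, 0]) cube([137, 2416, 2600]);


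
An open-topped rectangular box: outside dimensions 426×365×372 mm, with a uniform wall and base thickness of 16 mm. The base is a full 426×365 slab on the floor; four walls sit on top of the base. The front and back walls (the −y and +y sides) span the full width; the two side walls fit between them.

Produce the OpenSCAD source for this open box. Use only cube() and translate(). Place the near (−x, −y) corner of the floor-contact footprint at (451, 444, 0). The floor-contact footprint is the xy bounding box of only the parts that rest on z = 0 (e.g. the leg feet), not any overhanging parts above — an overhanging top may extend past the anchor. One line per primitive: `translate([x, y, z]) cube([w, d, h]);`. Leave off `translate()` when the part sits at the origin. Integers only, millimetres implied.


translate([451, 444, 0]) cube([426, 365, 16]);
translate([451, 444, 16]) cube([426, 16, 356]);
translate([451, 793, 16]) cube([426, 16, 356]);
translate([451, 460, 16]) cube([16, 333, 356]);
translate([861, 460, 16]) cube([16, 333, 356]);


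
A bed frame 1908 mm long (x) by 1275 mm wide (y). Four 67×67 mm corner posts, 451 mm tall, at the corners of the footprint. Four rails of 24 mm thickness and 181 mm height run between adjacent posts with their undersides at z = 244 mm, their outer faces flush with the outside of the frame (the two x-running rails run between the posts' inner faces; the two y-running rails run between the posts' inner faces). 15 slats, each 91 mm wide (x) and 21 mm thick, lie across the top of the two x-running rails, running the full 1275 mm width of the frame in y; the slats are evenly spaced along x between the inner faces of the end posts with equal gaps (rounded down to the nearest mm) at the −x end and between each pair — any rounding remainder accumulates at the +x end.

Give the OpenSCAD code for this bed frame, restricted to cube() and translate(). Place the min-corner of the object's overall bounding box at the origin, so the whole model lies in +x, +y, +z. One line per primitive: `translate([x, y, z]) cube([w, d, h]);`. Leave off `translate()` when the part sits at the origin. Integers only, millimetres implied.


cube([67, 67, 451]);
translate([0, 1208, 0]) cube([67, 67, 451]);
translate([1841, 0, 0]) cube([67, 67, 451]);
translate([1841, 1208, 0]) cube([67, 67, 451]);
translate([67, 0, 244]) cube([1774, 24, 181]);
translate([67, 1251, 244]) cube([1774, 24, 181]);
translate([0, 67, 244]) cube([24, 1141, 181]);
translate([1884, 67, 244]) cube([24, 1141, 181]);
translate([92, 0, 425]) cube([91, 1275, 21]);
translate([208, 0, 425]) cube([91, 1275, 21]);
translate([324, 0, 425]) cube([91, 1275, 21]);
translate([440, 0, 425]) cube([91, 1275, 21]);
translate([556, 0, 425]) cube([91, 1275, 21]);
translate([672, 0, 425]) cube([91, 1275, 21]);
translate([788, 0, 425]) cube([91, 1275, 21]);
translate([904, 0, 425]) cube([91, 1275, 21]);
translate([1020, 0, 425]) cube([91, 1275, 21]);
translate([1136, 0, 425]) cube([91, 1275, 21]);
translate([1252, 0, 425]) cube([91, 1275, 21]);
translate([1368, 0, 425]) cube([91, 1275, 21]);
translate([1484, 0, 425]) cube([91, 1275, 21]);
translate([1600, 0, 425]) cube([91, 1275, 21]);
translate([1716, 0, 425]) cube([91, 1275, 21]);


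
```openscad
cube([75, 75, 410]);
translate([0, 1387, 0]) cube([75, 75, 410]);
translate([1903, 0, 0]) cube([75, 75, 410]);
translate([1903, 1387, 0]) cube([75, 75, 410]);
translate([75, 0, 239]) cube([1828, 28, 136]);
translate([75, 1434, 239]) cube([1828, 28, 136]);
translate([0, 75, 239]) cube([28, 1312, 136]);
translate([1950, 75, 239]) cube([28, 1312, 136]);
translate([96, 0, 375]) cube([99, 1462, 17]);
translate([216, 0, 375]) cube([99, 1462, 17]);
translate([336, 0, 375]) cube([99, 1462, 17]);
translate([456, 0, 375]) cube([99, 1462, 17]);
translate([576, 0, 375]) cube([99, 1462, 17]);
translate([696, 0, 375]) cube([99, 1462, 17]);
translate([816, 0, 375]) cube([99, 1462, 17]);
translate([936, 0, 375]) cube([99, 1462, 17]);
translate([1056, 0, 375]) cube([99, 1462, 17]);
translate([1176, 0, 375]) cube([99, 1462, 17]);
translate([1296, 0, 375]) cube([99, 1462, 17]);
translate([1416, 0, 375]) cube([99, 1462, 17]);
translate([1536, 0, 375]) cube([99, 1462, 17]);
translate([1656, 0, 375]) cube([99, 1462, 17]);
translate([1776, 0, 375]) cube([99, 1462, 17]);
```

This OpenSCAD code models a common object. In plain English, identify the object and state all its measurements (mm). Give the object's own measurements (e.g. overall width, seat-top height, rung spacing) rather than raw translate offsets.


A bed frame 1978 mm long (x) by 1462 mm wide (y). Four 75×75 mm corner posts, 410 mm tall, at the corners of the footprint. Four rails of 28 mm thickness and 136 mm height run between adjacent posts with their undersides at z = 239 mm, their outer faces flush with the outside of the frame (the two x-running rails run between the posts' inner faces; the two y-running rails run between the posts' inner faces). 15 slats, each 99 mm wide (x) and 17 mm thick, lie across the top of the two x-running rails, running the full 1462 mm width of the frame in y; along x they sit between the end posts with a 21 mm gap after the −x posts and between neighbouring slats, leaving 28 mm before the +x posts.


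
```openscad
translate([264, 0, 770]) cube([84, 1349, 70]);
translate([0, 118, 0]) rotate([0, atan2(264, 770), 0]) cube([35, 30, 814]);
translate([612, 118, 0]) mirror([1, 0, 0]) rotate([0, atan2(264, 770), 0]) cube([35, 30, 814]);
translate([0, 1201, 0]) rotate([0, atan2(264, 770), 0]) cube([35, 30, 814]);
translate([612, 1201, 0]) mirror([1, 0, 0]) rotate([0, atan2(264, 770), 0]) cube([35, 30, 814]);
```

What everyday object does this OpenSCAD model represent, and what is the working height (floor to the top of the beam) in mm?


A sawhorse. The overall height is 840 mm.

A beam across two mirrored pairs of raked legs — a sawhorse. The beam's underside is at z = 770 (matching the legs' vertical rise in atan2(264, 770)) and the beam is 70 mm tall, so its top is at 770 + 70 = 840 mm. The raked legs top out at the beam's underside, so that is the highest point.


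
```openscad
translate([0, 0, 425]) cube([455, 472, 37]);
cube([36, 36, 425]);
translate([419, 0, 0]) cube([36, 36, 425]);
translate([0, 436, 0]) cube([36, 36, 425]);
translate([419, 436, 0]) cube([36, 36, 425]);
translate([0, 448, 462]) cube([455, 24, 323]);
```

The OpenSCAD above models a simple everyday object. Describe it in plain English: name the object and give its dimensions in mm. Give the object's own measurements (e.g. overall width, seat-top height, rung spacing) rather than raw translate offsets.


A chair. The seat is a 455×472×37 mm slab with its top at z = 462 mm, on four 36×36 mm corner legs (flush with the seat edges, standing on z = 0). A flat backrest 24 mm thick, 323 mm tall, spans the full seat width and rises from the seat top along its +y edge, rear face flush with the rear of the seat.


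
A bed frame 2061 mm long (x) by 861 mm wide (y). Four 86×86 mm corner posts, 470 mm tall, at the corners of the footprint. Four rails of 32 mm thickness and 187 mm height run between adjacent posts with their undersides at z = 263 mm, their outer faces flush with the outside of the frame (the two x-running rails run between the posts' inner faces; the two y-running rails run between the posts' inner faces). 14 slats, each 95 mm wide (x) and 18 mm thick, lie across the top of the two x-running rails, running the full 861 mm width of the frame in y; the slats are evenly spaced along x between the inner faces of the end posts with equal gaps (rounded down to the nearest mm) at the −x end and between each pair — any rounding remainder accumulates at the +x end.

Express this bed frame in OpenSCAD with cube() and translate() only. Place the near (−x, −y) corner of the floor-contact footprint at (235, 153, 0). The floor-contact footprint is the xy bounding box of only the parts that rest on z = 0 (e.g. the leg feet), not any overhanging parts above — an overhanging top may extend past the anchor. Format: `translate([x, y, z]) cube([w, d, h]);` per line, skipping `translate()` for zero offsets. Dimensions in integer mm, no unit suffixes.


translate([235, 153, 0]) cube([86, 86, 470]);
translate([235, 928, 0]) cube([86, 86, 470]);
translate([2210, 153, 0]) cube([86, 86, 470]);
translate([2210, 928, 0]) cube([86, 86, 470]);
translate([321, 153, 263]) cube([1889, 32, 187]);
translate([321, 982, 263]) cube([1889, 32, 187]);
translate([235, 239, 263]) cube([32, 689, 187]);
translate([2264, 239, 263]) cube([32, 689, 187]);
translate([358, 153, 450]) cube([95, 861, 18]);
translate([490, 153, 450]) cube([95, 861, 18]);
translate([622, 153, 450]) cube([95, 861, 18]);
translate([754, 153, 450]) cube([95, 861, 18]);
translate([886, 153, 450]) cube([95, 861, 18]);
translate([1018, 153, 450]) cube([95, 861, 18]);
translate([1150, 153, 450]) cube([95, 861, 18]);
translate([1282, 153, 450]) cube([95, 861, 18]);
translate([1414, 153, 450]) cube([95, 861, 18]);
translate([1546, 153, 450]) cube([95, 861, 18]);
translate([1678, 153, 450]) cube([95, 861, 18]);
translate([1810, 153, 450]) cube([95, 861, 18]);
translate([1942, 153, 450]) cube([95, 861, 18]);
translate([2074, 153, 450]) cube([95, 861, 18]);


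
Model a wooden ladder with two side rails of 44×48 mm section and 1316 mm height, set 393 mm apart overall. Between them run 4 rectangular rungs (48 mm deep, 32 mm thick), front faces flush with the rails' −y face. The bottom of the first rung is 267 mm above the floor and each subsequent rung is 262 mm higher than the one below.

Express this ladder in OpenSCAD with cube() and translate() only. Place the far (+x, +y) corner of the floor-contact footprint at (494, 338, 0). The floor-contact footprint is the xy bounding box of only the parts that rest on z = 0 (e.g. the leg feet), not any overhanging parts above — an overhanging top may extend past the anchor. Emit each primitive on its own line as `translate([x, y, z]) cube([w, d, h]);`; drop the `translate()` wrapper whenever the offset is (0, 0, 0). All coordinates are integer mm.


// rung span = 393 - 2*44 = 305
// rung[k] z = 267 + k*262
translate([101, 290, 0]) cube([44, 48, 1316]);
translate([450, 290, 0]) cube([44, 48, 1316]);
translate([145, 290, 267]) cube([305, 48, 32]);
translate([145, 290, 529]) cube([305, 48, 32]);
translate([145, 290, 791]) cube([305, 48, 32]);
translate([145, 290, 1053]) cube([305, 48, 32]);


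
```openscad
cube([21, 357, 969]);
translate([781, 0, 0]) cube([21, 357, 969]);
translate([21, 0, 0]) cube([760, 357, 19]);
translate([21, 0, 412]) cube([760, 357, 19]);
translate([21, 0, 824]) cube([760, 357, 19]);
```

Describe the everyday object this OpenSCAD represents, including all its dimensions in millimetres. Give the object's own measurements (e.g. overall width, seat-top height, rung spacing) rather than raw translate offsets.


An open bookshelf. Two side panels, each 21 mm thick, 357 mm deep and 969 mm tall, stand 802 mm apart (outside-to-outside). Between them sit 3 shelves, each 19 mm thick and 357 mm deep, spanning the full gap between the sides. The bottom shelf rests on the floor (its underside at z = 0) and the clear gap between one shelf's top and the next shelf's underside is 393 mm.


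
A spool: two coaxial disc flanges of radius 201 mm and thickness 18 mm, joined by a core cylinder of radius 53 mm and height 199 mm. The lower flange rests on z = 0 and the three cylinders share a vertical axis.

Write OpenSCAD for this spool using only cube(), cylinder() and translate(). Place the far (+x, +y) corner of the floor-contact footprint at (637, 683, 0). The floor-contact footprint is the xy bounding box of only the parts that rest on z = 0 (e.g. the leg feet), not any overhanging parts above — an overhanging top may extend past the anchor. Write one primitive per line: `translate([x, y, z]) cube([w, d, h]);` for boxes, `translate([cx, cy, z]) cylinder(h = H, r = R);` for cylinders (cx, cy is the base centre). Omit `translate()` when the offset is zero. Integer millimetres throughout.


translate([436, 482, 0]) cylinder(h = 18, r = 201);
translate([436, 482, 18]) cylinder(h = 199, r = 53);
translate([436, 482, 217]) cylinder(h = 18, r = 201);


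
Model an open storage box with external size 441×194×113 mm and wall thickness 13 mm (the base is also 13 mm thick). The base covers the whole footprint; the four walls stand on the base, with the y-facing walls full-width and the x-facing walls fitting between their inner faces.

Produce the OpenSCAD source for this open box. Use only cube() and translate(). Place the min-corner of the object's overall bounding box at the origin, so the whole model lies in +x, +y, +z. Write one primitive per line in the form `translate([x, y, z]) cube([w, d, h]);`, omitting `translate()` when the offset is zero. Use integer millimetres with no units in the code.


cube([441, 194, 13]);
translate([0, 0, 13]) cube([441, 13, 100]);
translate([0, 181, 13]) cube([441, 13, 100]);
translate([0, 13, 13]) cube([13, 168, 100]);
translate([428, 13, 13]) cube([13, 168, 100]);


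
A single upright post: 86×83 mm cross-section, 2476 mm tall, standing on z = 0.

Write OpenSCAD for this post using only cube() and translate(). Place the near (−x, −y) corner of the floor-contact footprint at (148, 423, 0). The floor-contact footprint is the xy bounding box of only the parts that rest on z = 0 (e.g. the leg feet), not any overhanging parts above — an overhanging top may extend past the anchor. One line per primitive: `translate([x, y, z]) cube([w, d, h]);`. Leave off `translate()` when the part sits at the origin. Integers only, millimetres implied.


translate([148, 423, 0]) cube([86, 83, 2476]);


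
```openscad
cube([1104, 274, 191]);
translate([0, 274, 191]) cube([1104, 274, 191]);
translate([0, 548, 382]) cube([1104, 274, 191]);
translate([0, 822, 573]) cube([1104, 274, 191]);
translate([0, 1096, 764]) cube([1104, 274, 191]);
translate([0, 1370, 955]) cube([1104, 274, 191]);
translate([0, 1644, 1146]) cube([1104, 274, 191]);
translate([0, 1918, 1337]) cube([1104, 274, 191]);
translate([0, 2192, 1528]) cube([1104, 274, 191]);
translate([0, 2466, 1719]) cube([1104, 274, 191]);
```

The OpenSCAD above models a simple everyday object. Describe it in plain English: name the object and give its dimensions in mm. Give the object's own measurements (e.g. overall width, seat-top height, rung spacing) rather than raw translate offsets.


A straight staircase of 10 solid steps. Each step is 1104 mm wide (x), 274 mm deep (y, the going) and 191 mm tall (the rise). The first step rests on the floor; each subsequent step sits one going further in +y and one rise higher in +z, directly behind and above the previous step with no overlap.


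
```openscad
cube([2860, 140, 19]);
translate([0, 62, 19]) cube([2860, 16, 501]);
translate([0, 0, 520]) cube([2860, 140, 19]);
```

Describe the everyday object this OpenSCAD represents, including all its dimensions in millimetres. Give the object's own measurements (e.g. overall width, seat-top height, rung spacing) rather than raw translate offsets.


An I-beam lying along x, 2860 mm long. Overall section height 539 mm. Two flanges 140 mm wide (y) and 19 mm thick, one on the floor and one at the top; a web 16 mm thick runs between them, centred on the flange width.


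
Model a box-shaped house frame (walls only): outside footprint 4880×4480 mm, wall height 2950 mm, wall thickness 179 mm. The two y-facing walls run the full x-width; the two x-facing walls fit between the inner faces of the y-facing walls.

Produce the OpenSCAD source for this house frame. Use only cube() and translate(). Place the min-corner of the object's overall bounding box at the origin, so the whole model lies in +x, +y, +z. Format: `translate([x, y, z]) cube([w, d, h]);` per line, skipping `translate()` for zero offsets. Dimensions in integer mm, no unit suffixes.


cube([4880, 179, 2950]);
translate([0, 4301, 0]) cube([4880, 179, 2950]);
translate([0, 179, 0]) cube([179, 4122, 2950]);
translate([4701, 179, 0]) cube([179, 4122, 2950]);


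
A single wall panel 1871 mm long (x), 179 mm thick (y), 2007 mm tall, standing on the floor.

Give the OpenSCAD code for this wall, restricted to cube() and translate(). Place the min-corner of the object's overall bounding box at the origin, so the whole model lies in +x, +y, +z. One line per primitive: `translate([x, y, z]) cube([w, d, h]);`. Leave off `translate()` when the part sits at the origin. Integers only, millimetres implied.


cube([1871, 179, 2007]);


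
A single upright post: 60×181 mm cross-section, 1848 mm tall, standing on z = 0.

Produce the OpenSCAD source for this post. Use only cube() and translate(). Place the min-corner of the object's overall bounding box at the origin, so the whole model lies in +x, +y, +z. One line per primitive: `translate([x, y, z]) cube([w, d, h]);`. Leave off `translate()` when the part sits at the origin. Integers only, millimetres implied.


cube([60, 181, 1848]);


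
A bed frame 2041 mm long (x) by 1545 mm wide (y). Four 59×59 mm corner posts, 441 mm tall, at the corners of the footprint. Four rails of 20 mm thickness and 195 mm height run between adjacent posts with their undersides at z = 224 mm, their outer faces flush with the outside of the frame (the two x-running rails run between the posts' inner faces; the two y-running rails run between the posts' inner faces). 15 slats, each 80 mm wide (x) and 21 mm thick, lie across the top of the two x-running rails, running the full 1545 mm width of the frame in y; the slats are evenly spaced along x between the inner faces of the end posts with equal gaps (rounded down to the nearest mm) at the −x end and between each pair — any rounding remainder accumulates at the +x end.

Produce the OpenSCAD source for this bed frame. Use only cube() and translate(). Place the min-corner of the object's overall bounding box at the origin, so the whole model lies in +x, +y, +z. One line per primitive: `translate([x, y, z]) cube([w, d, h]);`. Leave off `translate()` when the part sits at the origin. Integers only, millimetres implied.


cube([59, 59, 441]);
translate([0, 1486, 0]) cube([59, 59, 441]);
translate([1982, 0, 0]) cube([59, 59, 441]);
translate([1982, 1486, 0]) cube([59, 59, 441]);
translate([59, 0, 224]) cube([1923, 20, 195]);
translate([59, 1525, 224]) cube([1923, 20, 195]);
translate([0, 59, 224]) cube([20, 1427, 195]);
translate([2021, 59, 224]) cube([20, 1427, 195]);
translate([104, 0, 419]) cube([80, 1545, 21]);
translate([229, 0, 419]) cube([80, 1545, 21]);
translate([354, 0, 419]) cube([80, 1545, 21]);
translate([479, 0, 419]) cube([80, 1545, 21]);
translate([604, 0, 419]) cube([80, 1545, 21]);
translate([729, 0, 419]) cube([80, 1545, 21]);
translate([854, 0, 419]) cube([80, 1545, 21]);
translate([979, 0, 419]) cube([80, 1545, 21]);
translate([1104, 0, 419]) cube([80, 1545, 21]);
translate([1229, 0, 419]) cube([80, 1545, 21]);
translate([1354, 0, 419]) cube([80, 1545, 21]);
translate([1479, 0, 419]) cube([80, 1545, 21]);
translate([1604, 0, 419]) cube([80, 1545, 21]);
translate([1729, 0, 419]) cube([80, 1545, 21]);
translate([1854, 0, 419]) cube([80, 1545, 21]);


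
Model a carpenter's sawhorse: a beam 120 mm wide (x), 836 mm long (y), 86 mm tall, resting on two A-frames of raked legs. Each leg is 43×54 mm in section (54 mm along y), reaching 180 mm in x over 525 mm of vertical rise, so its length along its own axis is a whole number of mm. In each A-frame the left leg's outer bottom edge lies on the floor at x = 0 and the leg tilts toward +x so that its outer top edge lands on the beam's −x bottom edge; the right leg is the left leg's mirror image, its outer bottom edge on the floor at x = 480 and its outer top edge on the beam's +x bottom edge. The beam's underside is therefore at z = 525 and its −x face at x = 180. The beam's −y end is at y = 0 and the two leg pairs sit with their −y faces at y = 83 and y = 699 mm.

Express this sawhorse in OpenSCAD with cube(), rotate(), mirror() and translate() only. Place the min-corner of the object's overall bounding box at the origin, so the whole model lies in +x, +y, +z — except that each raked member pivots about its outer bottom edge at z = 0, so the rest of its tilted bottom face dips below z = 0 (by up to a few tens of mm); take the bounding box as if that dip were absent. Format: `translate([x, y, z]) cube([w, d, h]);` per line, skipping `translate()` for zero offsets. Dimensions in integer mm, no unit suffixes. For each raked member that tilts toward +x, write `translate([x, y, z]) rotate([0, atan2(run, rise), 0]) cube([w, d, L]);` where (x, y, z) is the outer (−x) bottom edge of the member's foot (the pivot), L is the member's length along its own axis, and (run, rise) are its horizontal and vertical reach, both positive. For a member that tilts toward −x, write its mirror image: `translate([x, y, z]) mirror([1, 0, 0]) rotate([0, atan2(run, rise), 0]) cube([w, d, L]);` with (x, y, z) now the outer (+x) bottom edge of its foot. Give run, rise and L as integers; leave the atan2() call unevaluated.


translate([180, 0, 525]) cube([120, 836, 86]);
translate([0, 83, 0]) rotate([0, atan2(180, 525), 0]) cube([43, 54, 555]);
translate([480, 83, 0]) mirror([1, 0, 0]) rotate([0, atan2(180, 525), 0]) cube([43, 54, 555]);
translate([0, 699, 0]) rotate([0, atan2(180, 525), 0]) cube([43, 54, 555]);
translate([480, 699, 0]) mirror([1, 0, 0]) rotate([0, atan2(180, 525), 0]) cube([43, 54, 555]);


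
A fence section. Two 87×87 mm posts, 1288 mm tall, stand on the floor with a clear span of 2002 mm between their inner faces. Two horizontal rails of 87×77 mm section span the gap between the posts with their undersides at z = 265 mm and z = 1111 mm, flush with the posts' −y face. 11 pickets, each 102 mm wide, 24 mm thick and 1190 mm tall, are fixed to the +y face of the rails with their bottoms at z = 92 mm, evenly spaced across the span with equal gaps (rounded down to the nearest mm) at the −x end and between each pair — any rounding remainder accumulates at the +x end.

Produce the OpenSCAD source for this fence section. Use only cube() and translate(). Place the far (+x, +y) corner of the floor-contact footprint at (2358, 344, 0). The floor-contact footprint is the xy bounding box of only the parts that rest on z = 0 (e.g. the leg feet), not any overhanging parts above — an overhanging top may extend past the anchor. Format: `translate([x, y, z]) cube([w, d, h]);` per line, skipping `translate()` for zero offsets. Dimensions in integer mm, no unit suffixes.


translate([182, 257, 0]) cube([87, 87, 1288]);
translate([2271, 257, 0]) cube([87, 87, 1288]);
translate([269, 257, 265]) cube([2002, 87, 77]);
translate([269, 257, 1111]) cube([2002, 87, 77]);
translate([342, 344, 92]) cube([102, 24, 1190]);
translate([517, 344, 92]) cube([102, 24, 1190]);
translate([692, 344, 92]) cube([102, 24, 1190]);
translate([867, 344, 92]) cube([102, 24, 1190]);
translate([1042, 344, 92]) cube([102, 24, 1190]);
translate([1217, 344, 92]) cube([102, 24, 1190]);
translate([1392, 344, 92]) cube([102, 24, 1190]);
translate([1567, 344, 92]) cube([102, 24, 1190]);
translate([1742, 344, 92]) cube([102, 24, 1190]);
translate([1917, 344, 92]) cube([102, 24, 1190]);
translate([2092, 344, 92]) cube([102, 24, 1190]);


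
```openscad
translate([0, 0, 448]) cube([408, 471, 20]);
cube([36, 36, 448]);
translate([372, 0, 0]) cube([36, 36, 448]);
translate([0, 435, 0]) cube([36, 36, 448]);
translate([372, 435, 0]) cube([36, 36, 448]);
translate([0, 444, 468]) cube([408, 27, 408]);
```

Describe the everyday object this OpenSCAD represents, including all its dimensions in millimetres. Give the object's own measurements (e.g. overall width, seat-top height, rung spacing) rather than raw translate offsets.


A chair. The seat is a 408×471×20 mm slab with its top at z = 468 mm, on four 36×36 mm corner legs (flush with the seat edges, standing on z = 0). A flat backrest 27 mm thick, 408 mm tall, spans the full seat width and rises from the seat top along its +y edge, rear face flush with the rear of the seat.


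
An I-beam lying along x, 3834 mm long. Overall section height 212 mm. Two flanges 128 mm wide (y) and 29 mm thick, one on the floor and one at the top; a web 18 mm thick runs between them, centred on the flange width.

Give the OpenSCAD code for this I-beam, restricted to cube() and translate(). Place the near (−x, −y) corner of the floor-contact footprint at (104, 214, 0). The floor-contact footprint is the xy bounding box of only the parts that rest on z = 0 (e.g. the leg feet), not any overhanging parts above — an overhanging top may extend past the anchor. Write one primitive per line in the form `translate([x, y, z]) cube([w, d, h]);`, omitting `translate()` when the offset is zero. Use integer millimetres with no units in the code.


translate([104, 214, 0]) cube([3834, 128, 29]);
translate([104, 269, 29]) cube([3834, 18, 154]);
translate([104, 214, 183]) cube([3834, 128, 29]);
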